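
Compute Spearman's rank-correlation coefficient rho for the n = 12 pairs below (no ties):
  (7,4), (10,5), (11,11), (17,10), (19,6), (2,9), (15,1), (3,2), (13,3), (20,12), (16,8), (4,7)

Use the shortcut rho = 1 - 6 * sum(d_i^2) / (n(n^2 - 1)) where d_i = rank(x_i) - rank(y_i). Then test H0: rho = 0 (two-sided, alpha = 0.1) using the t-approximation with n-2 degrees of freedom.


Step 1: Rank x and y separately (midranks; no ties here).
rank(x): 7->4, 10->5, 11->6, 17->10, 19->11, 2->1, 15->8, 3->2, 13->7, 20->12, 16->9, 4->3
rank(y): 4->4, 5->5, 11->11, 10->10, 6->6, 9->9, 1->1, 2->2, 3->3, 12->12, 8->8, 7->7
Step 2: d_i = R_x(i) - R_y(i); compute d_i^2.
  (4-4)^2=0, (5-5)^2=0, (6-11)^2=25, (10-10)^2=0, (11-6)^2=25, (1-9)^2=64, (8-1)^2=49, (2-2)^2=0, (7-3)^2=16, (12-12)^2=0, (9-8)^2=1, (3-7)^2=16
sum(d^2) = 196.
Step 3: rho = 1 - 6*196 / (12*(12^2 - 1)) = 1 - 1176/1716 = 0.314685.
Step 4: Under H0, t = rho * sqrt((n-2)/(1-rho^2)) = 1.0484 ~ t(10).
Step 5: Two-sided p-value from the t-distribution with 10 df = 0.319139.
Step 6: alpha = 0.1. fail to reject H0.

rho = 0.3147, p = 0.319139, fail to reject H0 at alpha = 0.1.


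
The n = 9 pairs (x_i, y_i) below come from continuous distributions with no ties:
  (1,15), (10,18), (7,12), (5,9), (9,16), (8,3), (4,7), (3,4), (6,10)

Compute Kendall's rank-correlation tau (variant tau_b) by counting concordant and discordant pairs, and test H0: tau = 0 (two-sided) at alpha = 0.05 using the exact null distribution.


Step 1: Enumerate the 36 unordered pairs (i,j) with i<j and classify each by sign(x_j-x_i) * sign(y_j-y_i).
  (1,2):dx=+9,dy=+3->C; (1,3):dx=+6,dy=-3->D; (1,4):dx=+4,dy=-6->D; (1,5):dx=+8,dy=+1->C
  (1,6):dx=+7,dy=-12->D; (1,7):dx=+3,dy=-8->D; (1,8):dx=+2,dy=-11->D; (1,9):dx=+5,dy=-5->D
  (2,3):dx=-3,dy=-6->C; (2,4):dx=-5,dy=-9->C; (2,5):dx=-1,dy=-2->C; (2,6):dx=-2,dy=-15->C
  (2,7):dx=-6,dy=-11->C; (2,8):dx=-7,dy=-14->C; (2,9):dx=-4,dy=-8->C; (3,4):dx=-2,dy=-3->C
  (3,5):dx=+2,dy=+4->C; (3,6):dx=+1,dy=-9->D; (3,7):dx=-3,dy=-5->C; (3,8):dx=-4,dy=-8->C
  (3,9):dx=-1,dy=-2->C; (4,5):dx=+4,dy=+7->C; (4,6):dx=+3,dy=-6->D; (4,7):dx=-1,dy=-2->C
  (4,8):dx=-2,dy=-5->C; (4,9):dx=+1,dy=+1->C; (5,6):dx=-1,dy=-13->C; (5,7):dx=-5,dy=-9->C
  (5,8):dx=-6,dy=-12->C; (5,9):dx=-3,dy=-6->C; (6,7):dx=-4,dy=+4->D; (6,8):dx=-5,dy=+1->D
  (6,9):dx=-2,dy=+7->D; (7,8):dx=-1,dy=-3->C; (7,9):dx=+2,dy=+3->C; (8,9):dx=+3,dy=+6->C
Step 2: C = 25, D = 11, total pairs = 36.
Step 3: tau = (C - D)/(n(n-1)/2) = (25 - 11)/36 = 0.388889.
Step 4: Exact two-sided p-value (enumerate n! = 362880 permutations of y under H0): p = 0.180181.
Step 5: alpha = 0.05. fail to reject H0.

tau_b = 0.3889 (C=25, D=11), p = 0.180181, fail to reject H0.


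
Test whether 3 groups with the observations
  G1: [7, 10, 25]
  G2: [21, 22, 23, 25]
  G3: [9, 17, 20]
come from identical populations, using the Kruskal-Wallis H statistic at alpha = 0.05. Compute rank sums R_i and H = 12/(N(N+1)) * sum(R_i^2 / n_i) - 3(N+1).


Step 1: Combine all N = 10 observations and assign midranks.
sorted (value, group, rank): (7,G1,1), (9,G3,2), (10,G1,3), (17,G3,4), (20,G3,5), (21,G2,6), (22,G2,7), (23,G2,8), (25,G1,9.5), (25,G2,9.5)
Step 2: Sum ranks within each group.
R_1 = 13.5 (n_1 = 3)
R_2 = 30.5 (n_2 = 4)
R_3 = 11 (n_3 = 3)
Step 3: H = 12/(N(N+1)) * sum(R_i^2/n_i) - 3(N+1)
     = 12/(10*11) * (13.5^2/3 + 30.5^2/4 + 11^2/3) - 3*11
     = 0.109091 * 333.646 - 33
     = 3.397727.
Step 4: Ties present; correction factor C = 1 - 6/(10^3 - 10) = 0.993939. Corrected H = 3.397727 / 0.993939 = 3.418445.
Step 5: Under H0, H ~ chi^2(2); p-value = 0.181006.
Step 6: alpha = 0.05. fail to reject H0.

H = 3.4184, df = 2, p = 0.181006, fail to reject H0.


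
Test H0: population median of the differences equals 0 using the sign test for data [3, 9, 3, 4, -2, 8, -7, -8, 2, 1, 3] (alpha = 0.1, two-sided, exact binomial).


Step 1: Discard zero differences. Original n = 11; n_eff = number of nonzero differences = 11.
Nonzero differences (with sign): +3, +9, +3, +4, -2, +8, -7, -8, +2, +1, +3
Step 2: Count signs: positive = 8, negative = 3.
Step 3: Under H0: P(positive) = 0.5, so the number of positives S ~ Bin(11, 0.5).
Step 4: Two-sided exact p-value = sum of Bin(11,0.5) probabilities at or below the observed probability = 0.226562.
Step 5: alpha = 0.1. fail to reject H0.

n_eff = 11, pos = 8, neg = 3, p = 0.226562, fail to reject H0.


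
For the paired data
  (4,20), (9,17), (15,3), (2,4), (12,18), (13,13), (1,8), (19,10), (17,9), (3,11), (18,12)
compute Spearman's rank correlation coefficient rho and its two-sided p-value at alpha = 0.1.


Step 1: Rank x and y separately (midranks; no ties here).
rank(x): 4->4, 9->5, 15->8, 2->2, 12->6, 13->7, 1->1, 19->11, 17->9, 3->3, 18->10
rank(y): 20->11, 17->9, 3->1, 4->2, 18->10, 13->8, 8->3, 10->5, 9->4, 11->6, 12->7
Step 2: d_i = R_x(i) - R_y(i); compute d_i^2.
  (4-11)^2=49, (5-9)^2=16, (8-1)^2=49, (2-2)^2=0, (6-10)^2=16, (7-8)^2=1, (1-3)^2=4, (11-5)^2=36, (9-4)^2=25, (3-6)^2=9, (10-7)^2=9
sum(d^2) = 214.
Step 3: rho = 1 - 6*214 / (11*(11^2 - 1)) = 1 - 1284/1320 = 0.027273.
Step 4: Under H0, t = rho * sqrt((n-2)/(1-rho^2)) = 0.0818 ~ t(9).
Step 5: Two-sided p-value from the t-distribution with 9 df = 0.936558.
Step 6: alpha = 0.1. fail to reject H0.

rho = 0.0273, p = 0.936558, fail to reject H0 at alpha = 0.1.


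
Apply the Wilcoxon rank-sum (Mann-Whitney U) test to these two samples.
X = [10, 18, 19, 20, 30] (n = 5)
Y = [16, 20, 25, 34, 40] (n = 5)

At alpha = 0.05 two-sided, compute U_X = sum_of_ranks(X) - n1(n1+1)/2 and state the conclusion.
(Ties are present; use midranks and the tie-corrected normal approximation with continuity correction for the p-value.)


Step 1: Combine and sort all 10 observations; assign midranks.
sorted (value, group): (10,X), (16,Y), (18,X), (19,X), (20,X), (20,Y), (25,Y), (30,X), (34,Y), (40,Y)
ranks: 10->1, 16->2, 18->3, 19->4, 20->5.5, 20->5.5, 25->7, 30->8, 34->9, 40->10
Step 2: Rank sum for X: R1 = 1 + 3 + 4 + 5.5 + 8 = 21.5.
Step 3: U_X = R1 - n1(n1+1)/2 = 21.5 - 5*6/2 = 21.5 - 15 = 6.5.
       U_Y = n1*n2 - U_X = 25 - 6.5 = 18.5.
Step 4: Ties are present, so use the tie-corrected normal approximation (with continuity correction) for the p-value.
Step 5: p-value = 0.249153; compare to alpha = 0.05. fail to reject H0.

U_X = 6.5, p = 0.249153, fail to reject H0 at alpha = 0.05.


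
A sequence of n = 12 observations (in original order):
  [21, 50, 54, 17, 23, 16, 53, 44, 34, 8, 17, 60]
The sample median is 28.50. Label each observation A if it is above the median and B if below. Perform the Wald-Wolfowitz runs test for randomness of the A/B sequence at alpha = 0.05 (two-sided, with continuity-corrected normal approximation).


Step 1: Compute median = 28.50; label A = above, B = below.
Labels in order: BAABBBAAABBA  (n_A = 6, n_B = 6)
Step 2: Count runs R = 6.
Step 3: Under H0 (random ordering), E[R] = 2*n_A*n_B/(n_A+n_B) + 1 = 2*6*6/12 + 1 = 7.0000.
        Var[R] = 2*n_A*n_B*(2*n_A*n_B - n_A - n_B) / ((n_A+n_B)^2 * (n_A+n_B-1)) = 4320/1584 = 2.7273.
        SD[R] = 1.6514.
Step 4: Continuity-corrected z = (R + 0.5 - E[R]) / SD[R] = (6 + 0.5 - 7.0000) / 1.6514 = -0.3028.
Step 5: Two-sided p-value via normal approximation = 2*(1 - Phi(|z|)) = 0.762069.
Step 6: alpha = 0.05. fail to reject H0.

R = 6, z = -0.3028, p = 0.762069, fail to reject H0.


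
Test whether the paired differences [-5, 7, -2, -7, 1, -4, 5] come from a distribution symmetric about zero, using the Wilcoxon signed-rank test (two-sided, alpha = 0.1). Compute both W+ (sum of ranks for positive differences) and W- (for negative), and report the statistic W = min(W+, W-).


Step 1: Drop any zero differences (none here) and take |d_i|.
|d| = [5, 7, 2, 7, 1, 4, 5]
Step 2: Midrank |d_i| (ties get averaged ranks).
ranks: |5|->4.5, |7|->6.5, |2|->2, |7|->6.5, |1|->1, |4|->3, |5|->4.5
Step 3: Attach original signs; sum ranks with positive sign and with negative sign.
W+ = 6.5 + 1 + 4.5 = 12
W- = 4.5 + 2 + 6.5 + 3 = 16
(Check: W+ + W- = 28 should equal n(n+1)/2 = 28.)
Step 4: Test statistic W = min(W+, W-) = 12.
Step 5: Ties in |d|, so use the tie-corrected normal approximation.
        E[W] = n(n+1)/4 = 7*8/4 = 14.
        Tie groups: |d|=5 (t=2), |d|=7 (t=2); sum(t^3 - t) = 12.
        Var[W] = n(n+1)(2n+1)/24 - sum(t^3-t)/48 = 840/24 - 12/48 = 34.75.
        z = (W - E[W]) / sqrt(Var[W]) = (12 - 14) / 5.8949 = -0.3393.
        Two-sided p = 2*Phi(z) = 0.734402.
Step 6: alpha = 0.1. fail to reject H0.

W+ = 12, W- = 16, W = min = 12, p = 0.734402, fail to reject H0.


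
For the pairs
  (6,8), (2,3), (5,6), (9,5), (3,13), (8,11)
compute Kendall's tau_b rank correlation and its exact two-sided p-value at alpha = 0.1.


Step 1: Enumerate the 15 unordered pairs (i,j) with i<j and classify each by sign(x_j-x_i) * sign(y_j-y_i).
  (1,2):dx=-4,dy=-5->C; (1,3):dx=-1,dy=-2->C; (1,4):dx=+3,dy=-3->D; (1,5):dx=-3,dy=+5->D
  (1,6):dx=+2,dy=+3->C; (2,3):dx=+3,dy=+3->C; (2,4):dx=+7,dy=+2->C; (2,5):dx=+1,dy=+10->C
  (2,6):dx=+6,dy=+8->C; (3,4):dx=+4,dy=-1->D; (3,5):dx=-2,dy=+7->D; (3,6):dx=+3,dy=+5->C
  (4,5):dx=-6,dy=+8->D; (4,6):dx=-1,dy=+6->D; (5,6):dx=+5,dy=-2->D
Step 2: C = 8, D = 7, total pairs = 15.
Step 3: tau = (C - D)/(n(n-1)/2) = (8 - 7)/15 = 0.066667.
Step 4: Exact two-sided p-value (enumerate n! = 720 permutations of y under H0): p = 1.000000.
Step 5: alpha = 0.1. fail to reject H0.

tau_b = 0.0667 (C=8, D=7), p = 1.000000, fail to reject H0.


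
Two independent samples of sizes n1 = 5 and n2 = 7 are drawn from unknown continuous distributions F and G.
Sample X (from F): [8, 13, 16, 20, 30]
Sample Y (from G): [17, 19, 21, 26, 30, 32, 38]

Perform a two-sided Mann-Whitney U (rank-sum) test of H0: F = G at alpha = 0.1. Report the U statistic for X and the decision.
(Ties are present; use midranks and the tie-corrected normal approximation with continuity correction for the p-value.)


Step 1: Combine and sort all 12 observations; assign midranks.
sorted (value, group): (8,X), (13,X), (16,X), (17,Y), (19,Y), (20,X), (21,Y), (26,Y), (30,X), (30,Y), (32,Y), (38,Y)
ranks: 8->1, 13->2, 16->3, 17->4, 19->5, 20->6, 21->7, 26->8, 30->9.5, 30->9.5, 32->11, 38->12
Step 2: Rank sum for X: R1 = 1 + 2 + 3 + 6 + 9.5 = 21.5.
Step 3: U_X = R1 - n1(n1+1)/2 = 21.5 - 5*6/2 = 21.5 - 15 = 6.5.
       U_Y = n1*n2 - U_X = 35 - 6.5 = 28.5.
Step 4: Ties are present, so use the tie-corrected normal approximation (with continuity correction) for the p-value.
Step 5: p-value = 0.087602; compare to alpha = 0.1. reject H0.

U_X = 6.5, p = 0.087602, reject H0 at alpha = 0.1.


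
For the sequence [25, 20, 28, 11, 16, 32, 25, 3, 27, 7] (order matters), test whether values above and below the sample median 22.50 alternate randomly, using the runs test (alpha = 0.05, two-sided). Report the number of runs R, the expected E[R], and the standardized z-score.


Step 1: Compute median = 22.50; label A = above, B = below.
Labels in order: ABABBAABAB  (n_A = 5, n_B = 5)
Step 2: Count runs R = 8.
Step 3: Under H0 (random ordering), E[R] = 2*n_A*n_B/(n_A+n_B) + 1 = 2*5*5/10 + 1 = 6.0000.
        Var[R] = 2*n_A*n_B*(2*n_A*n_B - n_A - n_B) / ((n_A+n_B)^2 * (n_A+n_B-1)) = 2000/900 = 2.2222.
        SD[R] = 1.4907.
Step 4: Continuity-corrected z = (R - 0.5 - E[R]) / SD[R] = (8 - 0.5 - 6.0000) / 1.4907 = 1.0062.
Step 5: Two-sided p-value via normal approximation = 2*(1 - Phi(|z|)) = 0.314305.
Step 6: alpha = 0.05. fail to reject H0.

R = 8, z = 1.0062, p = 0.314305, fail to reject H0.


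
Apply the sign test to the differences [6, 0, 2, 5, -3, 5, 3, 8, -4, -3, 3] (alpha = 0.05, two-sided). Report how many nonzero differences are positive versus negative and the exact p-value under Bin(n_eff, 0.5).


Step 1: Discard zero differences. Original n = 11; n_eff = number of nonzero differences = 10.
Nonzero differences (with sign): +6, +2, +5, -3, +5, +3, +8, -4, -3, +3
Step 2: Count signs: positive = 7, negative = 3.
Step 3: Under H0: P(positive) = 0.5, so the number of positives S ~ Bin(10, 0.5).
Step 4: Two-sided exact p-value = sum of Bin(10,0.5) probabilities at or below the observed probability = 0.343750.
Step 5: alpha = 0.05. fail to reject H0.

n_eff = 10, pos = 7, neg = 3, p = 0.343750, fail to reject H0.


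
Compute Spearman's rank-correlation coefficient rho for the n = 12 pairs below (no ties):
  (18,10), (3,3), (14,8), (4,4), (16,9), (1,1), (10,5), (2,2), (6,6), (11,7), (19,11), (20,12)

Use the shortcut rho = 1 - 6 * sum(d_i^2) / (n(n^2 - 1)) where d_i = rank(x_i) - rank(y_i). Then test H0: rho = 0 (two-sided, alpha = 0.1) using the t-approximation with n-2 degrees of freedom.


Step 1: Rank x and y separately (midranks; no ties here).
rank(x): 18->10, 3->3, 14->8, 4->4, 16->9, 1->1, 10->6, 2->2, 6->5, 11->7, 19->11, 20->12
rank(y): 10->10, 3->3, 8->8, 4->4, 9->9, 1->1, 5->5, 2->2, 6->6, 7->7, 11->11, 12->12
Step 2: d_i = R_x(i) - R_y(i); compute d_i^2.
  (10-10)^2=0, (3-3)^2=0, (8-8)^2=0, (4-4)^2=0, (9-9)^2=0, (1-1)^2=0, (6-5)^2=1, (2-2)^2=0, (5-6)^2=1, (7-7)^2=0, (11-11)^2=0, (12-12)^2=0
sum(d^2) = 2.
Step 3: rho = 1 - 6*2 / (12*(12^2 - 1)) = 1 - 12/1716 = 0.993007.
Step 4: Under H0, t = rho * sqrt((n-2)/(1-rho^2)) = 26.5990 ~ t(10).
Step 5: Two-sided p-value from the t-distribution with 10 df = 0.000000.
Step 6: alpha = 0.1. reject H0.

rho = 0.9930, p = 0.000000, reject H0 at alpha = 0.1.


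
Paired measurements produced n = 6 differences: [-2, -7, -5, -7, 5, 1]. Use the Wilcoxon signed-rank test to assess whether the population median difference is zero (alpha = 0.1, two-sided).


Step 1: Drop any zero differences (none here) and take |d_i|.
|d| = [2, 7, 5, 7, 5, 1]
Step 2: Midrank |d_i| (ties get averaged ranks).
ranks: |2|->2, |7|->5.5, |5|->3.5, |7|->5.5, |5|->3.5, |1|->1
Step 3: Attach original signs; sum ranks with positive sign and with negative sign.
W+ = 3.5 + 1 = 4.5
W- = 2 + 5.5 + 3.5 + 5.5 = 16.5
(Check: W+ + W- = 21 should equal n(n+1)/2 = 21.)
Step 4: Test statistic W = min(W+, W-) = 4.5.
Step 5: Ties in |d|, so use the tie-corrected normal approximation.
        E[W] = n(n+1)/4 = 6*7/4 = 10.5.
        Tie groups: |d|=5 (t=2), |d|=7 (t=2); sum(t^3 - t) = 12.
        Var[W] = n(n+1)(2n+1)/24 - sum(t^3-t)/48 = 546/24 - 12/48 = 22.5.
        z = (W - E[W]) / sqrt(Var[W]) = (4.5 - 10.5) / 4.7434 = -1.2649.
        Two-sided p = 2*Phi(z) = 0.205903.
Step 6: alpha = 0.1. fail to reject H0.

W+ = 4.5, W- = 16.5, W = min = 4.5, p = 0.205903, fail to reject H0.


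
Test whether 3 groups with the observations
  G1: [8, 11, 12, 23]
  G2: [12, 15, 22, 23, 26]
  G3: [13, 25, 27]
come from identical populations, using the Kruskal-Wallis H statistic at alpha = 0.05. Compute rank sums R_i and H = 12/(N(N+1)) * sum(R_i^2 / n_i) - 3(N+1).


Step 1: Combine all N = 12 observations and assign midranks.
sorted (value, group, rank): (8,G1,1), (11,G1,2), (12,G1,3.5), (12,G2,3.5), (13,G3,5), (15,G2,6), (22,G2,7), (23,G1,8.5), (23,G2,8.5), (25,G3,10), (26,G2,11), (27,G3,12)
Step 2: Sum ranks within each group.
R_1 = 15 (n_1 = 4)
R_2 = 36 (n_2 = 5)
R_3 = 27 (n_3 = 3)
Step 3: H = 12/(N(N+1)) * sum(R_i^2/n_i) - 3(N+1)
     = 12/(12*13) * (15^2/4 + 36^2/5 + 27^2/3) - 3*13
     = 0.076923 * 558.45 - 39
     = 3.957692.
Step 4: Ties present; correction factor C = 1 - 12/(12^3 - 12) = 0.993007. Corrected H = 3.957692 / 0.993007 = 3.985563.
Step 5: Under H0, H ~ chi^2(2); p-value = 0.136316.
Step 6: alpha = 0.05. fail to reject H0.

H = 3.9856, df = 2, p = 0.136316, fail to reject H0.


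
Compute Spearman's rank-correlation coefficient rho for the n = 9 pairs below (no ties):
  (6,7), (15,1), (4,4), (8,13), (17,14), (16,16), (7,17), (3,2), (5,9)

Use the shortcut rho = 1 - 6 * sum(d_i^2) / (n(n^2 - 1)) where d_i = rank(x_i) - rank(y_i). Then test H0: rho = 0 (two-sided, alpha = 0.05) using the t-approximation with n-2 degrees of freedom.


Step 1: Rank x and y separately (midranks; no ties here).
rank(x): 6->4, 15->7, 4->2, 8->6, 17->9, 16->8, 7->5, 3->1, 5->3
rank(y): 7->4, 1->1, 4->3, 13->6, 14->7, 16->8, 17->9, 2->2, 9->5
Step 2: d_i = R_x(i) - R_y(i); compute d_i^2.
  (4-4)^2=0, (7-1)^2=36, (2-3)^2=1, (6-6)^2=0, (9-7)^2=4, (8-8)^2=0, (5-9)^2=16, (1-2)^2=1, (3-5)^2=4
sum(d^2) = 62.
Step 3: rho = 1 - 6*62 / (9*(9^2 - 1)) = 1 - 372/720 = 0.483333.
Step 4: Under H0, t = rho * sqrt((n-2)/(1-rho^2)) = 1.4607 ~ t(7).
Step 5: Two-sided p-value from the t-distribution with 7 df = 0.187470.
Step 6: alpha = 0.05. fail to reject H0.

rho = 0.4833, p = 0.187470, fail to reject H0 at alpha = 0.05.


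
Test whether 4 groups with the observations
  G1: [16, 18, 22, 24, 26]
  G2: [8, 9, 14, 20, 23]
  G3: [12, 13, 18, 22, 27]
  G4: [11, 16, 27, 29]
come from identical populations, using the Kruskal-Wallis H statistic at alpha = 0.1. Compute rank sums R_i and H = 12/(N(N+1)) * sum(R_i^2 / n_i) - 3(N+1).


Step 1: Combine all N = 19 observations and assign midranks.
sorted (value, group, rank): (8,G2,1), (9,G2,2), (11,G4,3), (12,G3,4), (13,G3,5), (14,G2,6), (16,G1,7.5), (16,G4,7.5), (18,G1,9.5), (18,G3,9.5), (20,G2,11), (22,G1,12.5), (22,G3,12.5), (23,G2,14), (24,G1,15), (26,G1,16), (27,G3,17.5), (27,G4,17.5), (29,G4,19)
Step 2: Sum ranks within each group.
R_1 = 60.5 (n_1 = 5)
R_2 = 34 (n_2 = 5)
R_3 = 48.5 (n_3 = 5)
R_4 = 47 (n_4 = 4)
Step 3: H = 12/(N(N+1)) * sum(R_i^2/n_i) - 3(N+1)
     = 12/(19*20) * (60.5^2/5 + 34^2/5 + 48.5^2/5 + 47^2/4) - 3*20
     = 0.031579 * 1985.95 - 60
     = 2.714211.
Step 4: Ties present; correction factor C = 1 - 24/(19^3 - 19) = 0.996491. Corrected H = 2.714211 / 0.996491 = 2.723768.
Step 5: Under H0, H ~ chi^2(3); p-value = 0.436203.
Step 6: alpha = 0.1. fail to reject H0.

H = 2.7238, df = 3, p = 0.436203, fail to reject H0.


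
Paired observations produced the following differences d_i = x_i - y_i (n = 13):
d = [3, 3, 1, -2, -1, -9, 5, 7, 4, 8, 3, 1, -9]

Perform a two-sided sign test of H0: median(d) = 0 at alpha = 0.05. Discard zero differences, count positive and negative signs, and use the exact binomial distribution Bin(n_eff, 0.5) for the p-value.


Step 1: Discard zero differences. Original n = 13; n_eff = number of nonzero differences = 13.
Nonzero differences (with sign): +3, +3, +1, -2, -1, -9, +5, +7, +4, +8, +3, +1, -9
Step 2: Count signs: positive = 9, negative = 4.
Step 3: Under H0: P(positive) = 0.5, so the number of positives S ~ Bin(13, 0.5).
Step 4: Two-sided exact p-value = sum of Bin(13,0.5) probabilities at or below the observed probability = 0.266846.
Step 5: alpha = 0.05. fail to reject H0.

n_eff = 13, pos = 9, neg = 4, p = 0.266846, fail to reject H0.


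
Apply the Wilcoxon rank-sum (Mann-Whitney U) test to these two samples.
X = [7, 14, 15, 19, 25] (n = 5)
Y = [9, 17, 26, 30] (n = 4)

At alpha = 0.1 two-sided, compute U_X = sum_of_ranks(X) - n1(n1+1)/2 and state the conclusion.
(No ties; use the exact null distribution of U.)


Step 1: Combine and sort all 9 observations; assign midranks.
sorted (value, group): (7,X), (9,Y), (14,X), (15,X), (17,Y), (19,X), (25,X), (26,Y), (30,Y)
ranks: 7->1, 9->2, 14->3, 15->4, 17->5, 19->6, 25->7, 26->8, 30->9
Step 2: Rank sum for X: R1 = 1 + 3 + 4 + 6 + 7 = 21.
Step 3: U_X = R1 - n1(n1+1)/2 = 21 - 5*6/2 = 21 - 15 = 6.
       U_Y = n1*n2 - U_X = 20 - 6 = 14.
Step 4: No ties, so the exact null distribution of U (based on enumerating the C(9,5) = 126 equally likely rank assignments) gives the two-sided p-value.
Step 5: p-value = 0.412698; compare to alpha = 0.1. fail to reject H0.

U_X = 6, p = 0.412698, fail to reject H0 at alpha = 0.1.


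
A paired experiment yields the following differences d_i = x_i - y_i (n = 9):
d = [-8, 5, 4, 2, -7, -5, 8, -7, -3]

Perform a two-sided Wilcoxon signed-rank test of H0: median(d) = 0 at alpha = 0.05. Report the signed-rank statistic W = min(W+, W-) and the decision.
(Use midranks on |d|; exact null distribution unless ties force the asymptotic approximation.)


Step 1: Drop any zero differences (none here) and take |d_i|.
|d| = [8, 5, 4, 2, 7, 5, 8, 7, 3]
Step 2: Midrank |d_i| (ties get averaged ranks).
ranks: |8|->8.5, |5|->4.5, |4|->3, |2|->1, |7|->6.5, |5|->4.5, |8|->8.5, |7|->6.5, |3|->2
Step 3: Attach original signs; sum ranks with positive sign and with negative sign.
W+ = 4.5 + 3 + 1 + 8.5 = 17
W- = 8.5 + 6.5 + 4.5 + 6.5 + 2 = 28
(Check: W+ + W- = 45 should equal n(n+1)/2 = 45.)
Step 4: Test statistic W = min(W+, W-) = 17.
Step 5: Ties in |d|, so use the tie-corrected normal approximation.
        E[W] = n(n+1)/4 = 9*10/4 = 22.5.
        Tie groups: |d|=5 (t=2), |d|=7 (t=2), |d|=8 (t=2); sum(t^3 - t) = 18.
        Var[W] = n(n+1)(2n+1)/24 - sum(t^3-t)/48 = 1710/24 - 18/48 = 70.875.
        z = (W - E[W]) / sqrt(Var[W]) = (17 - 22.5) / 8.4187 = -0.6533.
        Two-sided p = 2*Phi(z) = 0.513560.
Step 6: alpha = 0.05. fail to reject H0.

W+ = 17, W- = 28, W = min = 17, p = 0.513560, fail to reject H0.


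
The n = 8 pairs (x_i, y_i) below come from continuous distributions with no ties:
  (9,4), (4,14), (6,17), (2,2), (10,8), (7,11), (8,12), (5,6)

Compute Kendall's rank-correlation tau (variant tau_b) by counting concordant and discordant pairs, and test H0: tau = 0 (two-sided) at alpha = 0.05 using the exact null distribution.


Step 1: Enumerate the 28 unordered pairs (i,j) with i<j and classify each by sign(x_j-x_i) * sign(y_j-y_i).
  (1,2):dx=-5,dy=+10->D; (1,3):dx=-3,dy=+13->D; (1,4):dx=-7,dy=-2->C; (1,5):dx=+1,dy=+4->C
  (1,6):dx=-2,dy=+7->D; (1,7):dx=-1,dy=+8->D; (1,8):dx=-4,dy=+2->D; (2,3):dx=+2,dy=+3->C
  (2,4):dx=-2,dy=-12->C; (2,5):dx=+6,dy=-6->D; (2,6):dx=+3,dy=-3->D; (2,7):dx=+4,dy=-2->D
  (2,8):dx=+1,dy=-8->D; (3,4):dx=-4,dy=-15->C; (3,5):dx=+4,dy=-9->D; (3,6):dx=+1,dy=-6->D
  (3,7):dx=+2,dy=-5->D; (3,8):dx=-1,dy=-11->C; (4,5):dx=+8,dy=+6->C; (4,6):dx=+5,dy=+9->C
  (4,7):dx=+6,dy=+10->C; (4,8):dx=+3,dy=+4->C; (5,6):dx=-3,dy=+3->D; (5,7):dx=-2,dy=+4->D
  (5,8):dx=-5,dy=-2->C; (6,7):dx=+1,dy=+1->C; (6,8):dx=-2,dy=-5->C; (7,8):dx=-3,dy=-6->C
Step 2: C = 14, D = 14, total pairs = 28.
Step 3: tau = (C - D)/(n(n-1)/2) = (14 - 14)/28 = 0.000000.
Step 4: Exact two-sided p-value (enumerate n! = 40320 permutations of y under H0): p = 1.000000.
Step 5: alpha = 0.05. fail to reject H0.

tau_b = 0.0000 (C=14, D=14), p = 1.000000, fail to reject H0.


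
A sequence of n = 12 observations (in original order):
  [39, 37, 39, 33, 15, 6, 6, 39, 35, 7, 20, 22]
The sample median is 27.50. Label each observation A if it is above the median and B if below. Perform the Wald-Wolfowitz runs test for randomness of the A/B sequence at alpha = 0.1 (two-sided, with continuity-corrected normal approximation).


Step 1: Compute median = 27.50; label A = above, B = below.
Labels in order: AAAABBBAABBB  (n_A = 6, n_B = 6)
Step 2: Count runs R = 4.
Step 3: Under H0 (random ordering), E[R] = 2*n_A*n_B/(n_A+n_B) + 1 = 2*6*6/12 + 1 = 7.0000.
        Var[R] = 2*n_A*n_B*(2*n_A*n_B - n_A - n_B) / ((n_A+n_B)^2 * (n_A+n_B-1)) = 4320/1584 = 2.7273.
        SD[R] = 1.6514.
Step 4: Continuity-corrected z = (R + 0.5 - E[R]) / SD[R] = (4 + 0.5 - 7.0000) / 1.6514 = -1.5138.
Step 5: Two-sided p-value via normal approximation = 2*(1 - Phi(|z|)) = 0.130070.
Step 6: alpha = 0.1. fail to reject H0.

R = 4, z = -1.5138, p = 0.130070, fail to reject H0.


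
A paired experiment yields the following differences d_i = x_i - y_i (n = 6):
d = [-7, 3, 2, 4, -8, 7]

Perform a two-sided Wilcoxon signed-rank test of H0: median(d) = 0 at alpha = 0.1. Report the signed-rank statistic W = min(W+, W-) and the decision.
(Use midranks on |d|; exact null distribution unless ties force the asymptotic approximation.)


Step 1: Drop any zero differences (none here) and take |d_i|.
|d| = [7, 3, 2, 4, 8, 7]
Step 2: Midrank |d_i| (ties get averaged ranks).
ranks: |7|->4.5, |3|->2, |2|->1, |4|->3, |8|->6, |7|->4.5
Step 3: Attach original signs; sum ranks with positive sign and with negative sign.
W+ = 2 + 1 + 3 + 4.5 = 10.5
W- = 4.5 + 6 = 10.5
(Check: W+ + W- = 21 should equal n(n+1)/2 = 21.)
Step 4: Test statistic W = min(W+, W-) = 10.5.
Step 5: Ties in |d|, so use the tie-corrected normal approximation.
        E[W] = n(n+1)/4 = 6*7/4 = 10.5.
        Tie groups: |d|=7 (t=2); sum(t^3 - t) = 6.
        Var[W] = n(n+1)(2n+1)/24 - sum(t^3-t)/48 = 546/24 - 6/48 = 22.625.
        z = (W - E[W]) / sqrt(Var[W]) = (10.5 - 10.5) / 4.7566 = 0.0000.
        Two-sided p = 2*Phi(z) = 1.000000.
Step 6: alpha = 0.1. fail to reject H0.

W+ = 10.5, W- = 10.5, W = min = 10.5, p = 1.000000, fail to reject H0.


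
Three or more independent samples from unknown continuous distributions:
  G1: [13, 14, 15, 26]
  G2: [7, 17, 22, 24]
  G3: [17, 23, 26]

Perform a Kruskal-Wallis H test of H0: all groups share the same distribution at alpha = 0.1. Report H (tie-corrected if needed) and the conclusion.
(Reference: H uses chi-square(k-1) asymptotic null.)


Step 1: Combine all N = 11 observations and assign midranks.
sorted (value, group, rank): (7,G2,1), (13,G1,2), (14,G1,3), (15,G1,4), (17,G2,5.5), (17,G3,5.5), (22,G2,7), (23,G3,8), (24,G2,9), (26,G1,10.5), (26,G3,10.5)
Step 2: Sum ranks within each group.
R_1 = 19.5 (n_1 = 4)
R_2 = 22.5 (n_2 = 4)
R_3 = 24 (n_3 = 3)
Step 3: H = 12/(N(N+1)) * sum(R_i^2/n_i) - 3(N+1)
     = 12/(11*12) * (19.5^2/4 + 22.5^2/4 + 24^2/3) - 3*12
     = 0.090909 * 413.625 - 36
     = 1.602273.
Step 4: Ties present; correction factor C = 1 - 12/(11^3 - 11) = 0.990909. Corrected H = 1.602273 / 0.990909 = 1.616972.
Step 5: Under H0, H ~ chi^2(2); p-value = 0.445532.
Step 6: alpha = 0.1. fail to reject H0.

H = 1.6170, df = 2, p = 0.445532, fail to reject H0.


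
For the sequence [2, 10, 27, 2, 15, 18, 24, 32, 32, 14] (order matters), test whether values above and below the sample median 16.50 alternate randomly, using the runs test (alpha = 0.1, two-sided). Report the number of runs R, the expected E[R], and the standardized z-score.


Step 1: Compute median = 16.50; label A = above, B = below.
Labels in order: BBABBAAAAB  (n_A = 5, n_B = 5)
Step 2: Count runs R = 5.
Step 3: Under H0 (random ordering), E[R] = 2*n_A*n_B/(n_A+n_B) + 1 = 2*5*5/10 + 1 = 6.0000.
        Var[R] = 2*n_A*n_B*(2*n_A*n_B - n_A - n_B) / ((n_A+n_B)^2 * (n_A+n_B-1)) = 2000/900 = 2.2222.
        SD[R] = 1.4907.
Step 4: Continuity-corrected z = (R + 0.5 - E[R]) / SD[R] = (5 + 0.5 - 6.0000) / 1.4907 = -0.3354.
Step 5: Two-sided p-value via normal approximation = 2*(1 - Phi(|z|)) = 0.737316.
Step 6: alpha = 0.1. fail to reject H0.

R = 5, z = -0.3354, p = 0.737316, fail to reject H0.


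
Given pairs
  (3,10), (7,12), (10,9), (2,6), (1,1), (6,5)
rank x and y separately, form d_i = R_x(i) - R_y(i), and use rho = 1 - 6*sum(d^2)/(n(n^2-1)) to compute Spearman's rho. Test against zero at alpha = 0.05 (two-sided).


Step 1: Rank x and y separately (midranks; no ties here).
rank(x): 3->3, 7->5, 10->6, 2->2, 1->1, 6->4
rank(y): 10->5, 12->6, 9->4, 6->3, 1->1, 5->2
Step 2: d_i = R_x(i) - R_y(i); compute d_i^2.
  (3-5)^2=4, (5-6)^2=1, (6-4)^2=4, (2-3)^2=1, (1-1)^2=0, (4-2)^2=4
sum(d^2) = 14.
Step 3: rho = 1 - 6*14 / (6*(6^2 - 1)) = 1 - 84/210 = 0.600000.
Step 4: Under H0, t = rho * sqrt((n-2)/(1-rho^2)) = 1.5000 ~ t(4).
Step 5: Two-sided p-value from the t-distribution with 4 df = 0.208000.
Step 6: alpha = 0.05. fail to reject H0.

rho = 0.6000, p = 0.208000, fail to reject H0 at alpha = 0.05.


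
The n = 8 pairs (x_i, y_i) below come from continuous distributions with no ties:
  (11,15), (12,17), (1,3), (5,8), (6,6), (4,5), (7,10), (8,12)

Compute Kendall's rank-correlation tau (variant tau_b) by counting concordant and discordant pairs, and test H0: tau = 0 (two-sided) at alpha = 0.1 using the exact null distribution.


Step 1: Enumerate the 28 unordered pairs (i,j) with i<j and classify each by sign(x_j-x_i) * sign(y_j-y_i).
  (1,2):dx=+1,dy=+2->C; (1,3):dx=-10,dy=-12->C; (1,4):dx=-6,dy=-7->C; (1,5):dx=-5,dy=-9->C
  (1,6):dx=-7,dy=-10->C; (1,7):dx=-4,dy=-5->C; (1,8):dx=-3,dy=-3->C; (2,3):dx=-11,dy=-14->C
  (2,4):dx=-7,dy=-9->C; (2,5):dx=-6,dy=-11->C; (2,6):dx=-8,dy=-12->C; (2,7):dx=-5,dy=-7->C
  (2,8):dx=-4,dy=-5->C; (3,4):dx=+4,dy=+5->C; (3,5):dx=+5,dy=+3->C; (3,6):dx=+3,dy=+2->C
  (3,7):dx=+6,dy=+7->C; (3,8):dx=+7,dy=+9->C; (4,5):dx=+1,dy=-2->D; (4,6):dx=-1,dy=-3->C
  (4,7):dx=+2,dy=+2->C; (4,8):dx=+3,dy=+4->C; (5,6):dx=-2,dy=-1->C; (5,7):dx=+1,dy=+4->C
  (5,8):dx=+2,dy=+6->C; (6,7):dx=+3,dy=+5->C; (6,8):dx=+4,dy=+7->C; (7,8):dx=+1,dy=+2->C
Step 2: C = 27, D = 1, total pairs = 28.
Step 3: tau = (C - D)/(n(n-1)/2) = (27 - 1)/28 = 0.928571.
Step 4: Exact two-sided p-value (enumerate n! = 40320 permutations of y under H0): p = 0.000397.
Step 5: alpha = 0.1. reject H0.

tau_b = 0.9286 (C=27, D=1), p = 0.000397, reject H0.


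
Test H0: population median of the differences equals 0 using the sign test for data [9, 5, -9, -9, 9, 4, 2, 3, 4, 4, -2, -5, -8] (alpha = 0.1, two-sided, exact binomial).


Step 1: Discard zero differences. Original n = 13; n_eff = number of nonzero differences = 13.
Nonzero differences (with sign): +9, +5, -9, -9, +9, +4, +2, +3, +4, +4, -2, -5, -8
Step 2: Count signs: positive = 8, negative = 5.
Step 3: Under H0: P(positive) = 0.5, so the number of positives S ~ Bin(13, 0.5).
Step 4: Two-sided exact p-value = sum of Bin(13,0.5) probabilities at or below the observed probability = 0.581055.
Step 5: alpha = 0.1. fail to reject H0.

n_eff = 13, pos = 8, neg = 5, p = 0.581055, fail to reject H0.


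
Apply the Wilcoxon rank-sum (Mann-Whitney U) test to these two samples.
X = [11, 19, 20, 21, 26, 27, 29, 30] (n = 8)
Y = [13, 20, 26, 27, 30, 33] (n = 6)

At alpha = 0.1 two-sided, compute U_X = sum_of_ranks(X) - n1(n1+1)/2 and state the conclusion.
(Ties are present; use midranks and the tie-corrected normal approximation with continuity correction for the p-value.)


Step 1: Combine and sort all 14 observations; assign midranks.
sorted (value, group): (11,X), (13,Y), (19,X), (20,X), (20,Y), (21,X), (26,X), (26,Y), (27,X), (27,Y), (29,X), (30,X), (30,Y), (33,Y)
ranks: 11->1, 13->2, 19->3, 20->4.5, 20->4.5, 21->6, 26->7.5, 26->7.5, 27->9.5, 27->9.5, 29->11, 30->12.5, 30->12.5, 33->14
Step 2: Rank sum for X: R1 = 1 + 3 + 4.5 + 6 + 7.5 + 9.5 + 11 + 12.5 = 55.
Step 3: U_X = R1 - n1(n1+1)/2 = 55 - 8*9/2 = 55 - 36 = 19.
       U_Y = n1*n2 - U_X = 48 - 19 = 29.
Step 4: Ties are present, so use the tie-corrected normal approximation (with continuity correction) for the p-value.
Step 5: p-value = 0.559545; compare to alpha = 0.1. fail to reject H0.

U_X = 19, p = 0.559545, fail to reject H0 at alpha = 0.1.


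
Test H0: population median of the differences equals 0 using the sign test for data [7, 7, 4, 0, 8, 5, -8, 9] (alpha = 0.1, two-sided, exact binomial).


Step 1: Discard zero differences. Original n = 8; n_eff = number of nonzero differences = 7.
Nonzero differences (with sign): +7, +7, +4, +8, +5, -8, +9
Step 2: Count signs: positive = 6, negative = 1.
Step 3: Under H0: P(positive) = 0.5, so the number of positives S ~ Bin(7, 0.5).
Step 4: Two-sided exact p-value = sum of Bin(7,0.5) probabilities at or below the observed probability = 0.125000.
Step 5: alpha = 0.1. fail to reject H0.

n_eff = 7, pos = 6, neg = 1, p = 0.125000, fail to reject H0.


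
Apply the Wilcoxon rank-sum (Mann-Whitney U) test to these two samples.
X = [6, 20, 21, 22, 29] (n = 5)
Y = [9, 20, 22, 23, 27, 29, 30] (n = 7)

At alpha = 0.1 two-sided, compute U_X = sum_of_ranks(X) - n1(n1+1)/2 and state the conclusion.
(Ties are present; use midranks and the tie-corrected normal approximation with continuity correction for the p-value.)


Step 1: Combine and sort all 12 observations; assign midranks.
sorted (value, group): (6,X), (9,Y), (20,X), (20,Y), (21,X), (22,X), (22,Y), (23,Y), (27,Y), (29,X), (29,Y), (30,Y)
ranks: 6->1, 9->2, 20->3.5, 20->3.5, 21->5, 22->6.5, 22->6.5, 23->8, 27->9, 29->10.5, 29->10.5, 30->12
Step 2: Rank sum for X: R1 = 1 + 3.5 + 5 + 6.5 + 10.5 = 26.5.
Step 3: U_X = R1 - n1(n1+1)/2 = 26.5 - 5*6/2 = 26.5 - 15 = 11.5.
       U_Y = n1*n2 - U_X = 35 - 11.5 = 23.5.
Step 4: Ties are present, so use the tie-corrected normal approximation (with continuity correction) for the p-value.
Step 5: p-value = 0.369228; compare to alpha = 0.1. fail to reject H0.

U_X = 11.5, p = 0.369228, fail to reject H0 at alpha = 0.1.


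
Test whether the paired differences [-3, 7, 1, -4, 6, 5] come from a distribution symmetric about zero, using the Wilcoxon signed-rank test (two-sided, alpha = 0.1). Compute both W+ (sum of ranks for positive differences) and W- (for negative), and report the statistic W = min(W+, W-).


Step 1: Drop any zero differences (none here) and take |d_i|.
|d| = [3, 7, 1, 4, 6, 5]
Step 2: Midrank |d_i| (ties get averaged ranks).
ranks: |3|->2, |7|->6, |1|->1, |4|->3, |6|->5, |5|->4
Step 3: Attach original signs; sum ranks with positive sign and with negative sign.
W+ = 6 + 1 + 5 + 4 = 16
W- = 2 + 3 = 5
(Check: W+ + W- = 21 should equal n(n+1)/2 = 21.)
Step 4: Test statistic W = min(W+, W-) = 5.
Step 5: No ties, so the exact null distribution over the 2^6 = 64 sign assignments gives the two-sided p-value = 0.312500.
Step 6: alpha = 0.1. fail to reject H0.

W+ = 16, W- = 5, W = min = 5, p = 0.312500, fail to reject H0.


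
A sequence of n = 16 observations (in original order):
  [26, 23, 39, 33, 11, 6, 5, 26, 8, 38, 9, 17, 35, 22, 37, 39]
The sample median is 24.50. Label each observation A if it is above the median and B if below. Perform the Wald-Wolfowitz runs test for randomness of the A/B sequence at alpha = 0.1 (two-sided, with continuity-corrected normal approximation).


Step 1: Compute median = 24.50; label A = above, B = below.
Labels in order: ABAABBBABABBABAA  (n_A = 8, n_B = 8)
Step 2: Count runs R = 11.
Step 3: Under H0 (random ordering), E[R] = 2*n_A*n_B/(n_A+n_B) + 1 = 2*8*8/16 + 1 = 9.0000.
        Var[R] = 2*n_A*n_B*(2*n_A*n_B - n_A - n_B) / ((n_A+n_B)^2 * (n_A+n_B-1)) = 14336/3840 = 3.7333.
        SD[R] = 1.9322.
Step 4: Continuity-corrected z = (R - 0.5 - E[R]) / SD[R] = (11 - 0.5 - 9.0000) / 1.9322 = 0.7763.
Step 5: Two-sided p-value via normal approximation = 2*(1 - Phi(|z|)) = 0.437558.
Step 6: alpha = 0.1. fail to reject H0.

R = 11, z = 0.7763, p = 0.437558, fail to reject H0.


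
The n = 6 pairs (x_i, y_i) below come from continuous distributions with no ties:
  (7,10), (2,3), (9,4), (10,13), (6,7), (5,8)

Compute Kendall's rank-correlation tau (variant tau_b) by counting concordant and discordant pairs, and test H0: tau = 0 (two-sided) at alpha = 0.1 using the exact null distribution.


Step 1: Enumerate the 15 unordered pairs (i,j) with i<j and classify each by sign(x_j-x_i) * sign(y_j-y_i).
  (1,2):dx=-5,dy=-7->C; (1,3):dx=+2,dy=-6->D; (1,4):dx=+3,dy=+3->C; (1,5):dx=-1,dy=-3->C
  (1,6):dx=-2,dy=-2->C; (2,3):dx=+7,dy=+1->C; (2,4):dx=+8,dy=+10->C; (2,5):dx=+4,dy=+4->C
  (2,6):dx=+3,dy=+5->C; (3,4):dx=+1,dy=+9->C; (3,5):dx=-3,dy=+3->D; (3,6):dx=-4,dy=+4->D
  (4,5):dx=-4,dy=-6->C; (4,6):dx=-5,dy=-5->C; (5,6):dx=-1,dy=+1->D
Step 2: C = 11, D = 4, total pairs = 15.
Step 3: tau = (C - D)/(n(n-1)/2) = (11 - 4)/15 = 0.466667.
Step 4: Exact two-sided p-value (enumerate n! = 720 permutations of y under H0): p = 0.272222.
Step 5: alpha = 0.1. fail to reject H0.

tau_b = 0.4667 (C=11, D=4), p = 0.272222, fail to reject H0.


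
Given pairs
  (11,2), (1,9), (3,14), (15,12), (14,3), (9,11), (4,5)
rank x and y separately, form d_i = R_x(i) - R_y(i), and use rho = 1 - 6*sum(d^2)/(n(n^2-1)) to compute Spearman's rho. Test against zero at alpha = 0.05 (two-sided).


Step 1: Rank x and y separately (midranks; no ties here).
rank(x): 11->5, 1->1, 3->2, 15->7, 14->6, 9->4, 4->3
rank(y): 2->1, 9->4, 14->7, 12->6, 3->2, 11->5, 5->3
Step 2: d_i = R_x(i) - R_y(i); compute d_i^2.
  (5-1)^2=16, (1-4)^2=9, (2-7)^2=25, (7-6)^2=1, (6-2)^2=16, (4-5)^2=1, (3-3)^2=0
sum(d^2) = 68.
Step 3: rho = 1 - 6*68 / (7*(7^2 - 1)) = 1 - 408/336 = -0.214286.
Step 4: Under H0, t = rho * sqrt((n-2)/(1-rho^2)) = -0.4906 ~ t(5).
Step 5: Two-sided p-value from the t-distribution with 5 df = 0.644512.
Step 6: alpha = 0.05. fail to reject H0.

rho = -0.2143, p = 0.644512, fail to reject H0 at alpha = 0.05.


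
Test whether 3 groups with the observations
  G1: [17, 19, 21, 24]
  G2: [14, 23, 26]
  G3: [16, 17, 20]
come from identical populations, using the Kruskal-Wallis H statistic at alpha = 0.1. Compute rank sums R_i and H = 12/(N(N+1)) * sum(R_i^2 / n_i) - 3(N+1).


Step 1: Combine all N = 10 observations and assign midranks.
sorted (value, group, rank): (14,G2,1), (16,G3,2), (17,G1,3.5), (17,G3,3.5), (19,G1,5), (20,G3,6), (21,G1,7), (23,G2,8), (24,G1,9), (26,G2,10)
Step 2: Sum ranks within each group.
R_1 = 24.5 (n_1 = 4)
R_2 = 19 (n_2 = 3)
R_3 = 11.5 (n_3 = 3)
Step 3: H = 12/(N(N+1)) * sum(R_i^2/n_i) - 3(N+1)
     = 12/(10*11) * (24.5^2/4 + 19^2/3 + 11.5^2/3) - 3*11
     = 0.109091 * 314.479 - 33
     = 1.306818.
Step 4: Ties present; correction factor C = 1 - 6/(10^3 - 10) = 0.993939. Corrected H = 1.306818 / 0.993939 = 1.314787.
Step 5: Under H0, H ~ chi^2(2); p-value = 0.518200.
Step 6: alpha = 0.1. fail to reject H0.

H = 1.3148, df = 2, p = 0.518200, fail to reject H0.


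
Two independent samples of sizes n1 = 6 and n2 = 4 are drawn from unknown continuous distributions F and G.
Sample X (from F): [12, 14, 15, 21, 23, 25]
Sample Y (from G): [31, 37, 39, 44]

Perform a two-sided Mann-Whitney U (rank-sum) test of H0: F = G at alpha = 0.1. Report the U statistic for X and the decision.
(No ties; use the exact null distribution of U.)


Step 1: Combine and sort all 10 observations; assign midranks.
sorted (value, group): (12,X), (14,X), (15,X), (21,X), (23,X), (25,X), (31,Y), (37,Y), (39,Y), (44,Y)
ranks: 12->1, 14->2, 15->3, 21->4, 23->5, 25->6, 31->7, 37->8, 39->9, 44->10
Step 2: Rank sum for X: R1 = 1 + 2 + 3 + 4 + 5 + 6 = 21.
Step 3: U_X = R1 - n1(n1+1)/2 = 21 - 6*7/2 = 21 - 21 = 0.
       U_Y = n1*n2 - U_X = 24 - 0 = 24.
Step 4: No ties, so the exact null distribution of U (based on enumerating the C(10,6) = 210 equally likely rank assignments) gives the two-sided p-value.
Step 5: p-value = 0.009524; compare to alpha = 0.1. reject H0.

U_X = 0, p = 0.009524, reject H0 at alpha = 0.1.


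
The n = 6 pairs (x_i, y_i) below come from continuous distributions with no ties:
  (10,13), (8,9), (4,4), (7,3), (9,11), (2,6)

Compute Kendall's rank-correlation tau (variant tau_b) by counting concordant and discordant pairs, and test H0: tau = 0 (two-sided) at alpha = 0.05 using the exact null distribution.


Step 1: Enumerate the 15 unordered pairs (i,j) with i<j and classify each by sign(x_j-x_i) * sign(y_j-y_i).
  (1,2):dx=-2,dy=-4->C; (1,3):dx=-6,dy=-9->C; (1,4):dx=-3,dy=-10->C; (1,5):dx=-1,dy=-2->C
  (1,6):dx=-8,dy=-7->C; (2,3):dx=-4,dy=-5->C; (2,4):dx=-1,dy=-6->C; (2,5):dx=+1,dy=+2->C
  (2,6):dx=-6,dy=-3->C; (3,4):dx=+3,dy=-1->D; (3,5):dx=+5,dy=+7->C; (3,6):dx=-2,dy=+2->D
  (4,5):dx=+2,dy=+8->C; (4,6):dx=-5,dy=+3->D; (5,6):dx=-7,dy=-5->C
Step 2: C = 12, D = 3, total pairs = 15.
Step 3: tau = (C - D)/(n(n-1)/2) = (12 - 3)/15 = 0.600000.
Step 4: Exact two-sided p-value (enumerate n! = 720 permutations of y under H0): p = 0.136111.
Step 5: alpha = 0.05. fail to reject H0.

tau_b = 0.6000 (C=12, D=3), p = 0.136111, fail to reject H0.


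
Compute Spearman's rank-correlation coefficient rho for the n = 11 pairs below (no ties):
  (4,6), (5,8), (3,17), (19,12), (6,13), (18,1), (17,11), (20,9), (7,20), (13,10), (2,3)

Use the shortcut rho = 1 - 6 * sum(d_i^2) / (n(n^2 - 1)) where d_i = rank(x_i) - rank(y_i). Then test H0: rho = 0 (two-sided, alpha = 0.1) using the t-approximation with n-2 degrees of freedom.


Step 1: Rank x and y separately (midranks; no ties here).
rank(x): 4->3, 5->4, 3->2, 19->10, 6->5, 18->9, 17->8, 20->11, 7->6, 13->7, 2->1
rank(y): 6->3, 8->4, 17->10, 12->8, 13->9, 1->1, 11->7, 9->5, 20->11, 10->6, 3->2
Step 2: d_i = R_x(i) - R_y(i); compute d_i^2.
  (3-3)^2=0, (4-4)^2=0, (2-10)^2=64, (10-8)^2=4, (5-9)^2=16, (9-1)^2=64, (8-7)^2=1, (11-5)^2=36, (6-11)^2=25, (7-6)^2=1, (1-2)^2=1
sum(d^2) = 212.
Step 3: rho = 1 - 6*212 / (11*(11^2 - 1)) = 1 - 1272/1320 = 0.036364.
Step 4: Under H0, t = rho * sqrt((n-2)/(1-rho^2)) = 0.1092 ~ t(9).
Step 5: Two-sided p-value from the t-distribution with 9 df = 0.915468.
Step 6: alpha = 0.1. fail to reject H0.

rho = 0.0364, p = 0.915468, fail to reject H0 at alpha = 0.1.


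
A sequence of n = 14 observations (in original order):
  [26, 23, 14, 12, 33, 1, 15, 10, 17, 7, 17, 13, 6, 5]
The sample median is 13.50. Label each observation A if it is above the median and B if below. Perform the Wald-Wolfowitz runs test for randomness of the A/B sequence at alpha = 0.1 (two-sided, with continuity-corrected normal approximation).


Step 1: Compute median = 13.50; label A = above, B = below.
Labels in order: AAABABABABABBB  (n_A = 7, n_B = 7)
Step 2: Count runs R = 10.
Step 3: Under H0 (random ordering), E[R] = 2*n_A*n_B/(n_A+n_B) + 1 = 2*7*7/14 + 1 = 8.0000.
        Var[R] = 2*n_A*n_B*(2*n_A*n_B - n_A - n_B) / ((n_A+n_B)^2 * (n_A+n_B-1)) = 8232/2548 = 3.2308.
        SD[R] = 1.7974.
Step 4: Continuity-corrected z = (R - 0.5 - E[R]) / SD[R] = (10 - 0.5 - 8.0000) / 1.7974 = 0.8345.
Step 5: Two-sided p-value via normal approximation = 2*(1 - Phi(|z|)) = 0.403986.
Step 6: alpha = 0.1. fail to reject H0.

R = 10, z = 0.8345, p = 0.403986, fail to reject H0.
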